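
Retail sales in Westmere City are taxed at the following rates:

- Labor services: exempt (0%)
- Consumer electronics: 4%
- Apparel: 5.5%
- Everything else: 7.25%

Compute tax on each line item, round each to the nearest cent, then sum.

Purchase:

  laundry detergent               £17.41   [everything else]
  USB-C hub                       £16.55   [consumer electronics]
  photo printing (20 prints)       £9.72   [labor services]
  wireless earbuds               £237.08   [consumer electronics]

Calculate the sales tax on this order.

£11.40

Laundry detergent £17.41: everything else → 7.25% → £1.26
USB-C hub £16.55: consumer electronics → 4% → £0.66
Photo printing (20 prints) £9.72: labor services → 0% → £0.00
Wireless earbuds £237.08: consumer electronics → 4% → £9.48
Total tax = £1.26 + £0.66 + £9.48 = £11.40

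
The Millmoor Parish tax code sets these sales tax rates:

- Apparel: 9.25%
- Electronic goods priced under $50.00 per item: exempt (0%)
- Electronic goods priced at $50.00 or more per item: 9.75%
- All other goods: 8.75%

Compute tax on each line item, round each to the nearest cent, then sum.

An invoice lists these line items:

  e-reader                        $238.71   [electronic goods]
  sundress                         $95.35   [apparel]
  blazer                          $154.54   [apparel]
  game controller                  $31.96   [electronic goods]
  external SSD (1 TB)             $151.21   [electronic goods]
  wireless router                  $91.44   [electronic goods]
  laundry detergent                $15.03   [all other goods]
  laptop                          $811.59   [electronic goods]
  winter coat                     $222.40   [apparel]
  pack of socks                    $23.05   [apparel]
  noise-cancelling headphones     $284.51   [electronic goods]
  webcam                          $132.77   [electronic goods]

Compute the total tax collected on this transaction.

$213.88

E-reader $238.71: electronic goods, $50.00 or more → 9.75% → $23.27
Sundress $95.35: apparel → 9.25% → $8.82
Blazer $154.54: apparel → 9.25% → $14.29
Game controller $31.96: electronic goods, under $50.00 → 0% → $0.00
External SSD (1 TB) $151.21: electronic goods, $50.00 or more → 9.75% → $14.74
Wireless router $91.44: electronic goods, $50.00 or more → 9.75% → $8.92
Laundry detergent $15.03: all other goods → 8.75% → $1.32
Laptop $811.59: electronic goods, $50.00 or more → 9.75% → $79.13
Winter coat $222.40: apparel → 9.25% → $20.57
Pack of socks $23.05: apparel → 9.25% → $2.13
Noise-cancelling headphones $284.51: electronic goods, $50.00 or more → 9.75% → $27.74
Webcam $132.77: electronic goods, $50.00 or more → 9.75% → $12.95
Total tax = $23.27 + $8.82 + $14.29 + $14.74 + $8.92 + $1.32 + $79.13 + $20.57 + $2.13 + $27.74 + $12.95 = $213.88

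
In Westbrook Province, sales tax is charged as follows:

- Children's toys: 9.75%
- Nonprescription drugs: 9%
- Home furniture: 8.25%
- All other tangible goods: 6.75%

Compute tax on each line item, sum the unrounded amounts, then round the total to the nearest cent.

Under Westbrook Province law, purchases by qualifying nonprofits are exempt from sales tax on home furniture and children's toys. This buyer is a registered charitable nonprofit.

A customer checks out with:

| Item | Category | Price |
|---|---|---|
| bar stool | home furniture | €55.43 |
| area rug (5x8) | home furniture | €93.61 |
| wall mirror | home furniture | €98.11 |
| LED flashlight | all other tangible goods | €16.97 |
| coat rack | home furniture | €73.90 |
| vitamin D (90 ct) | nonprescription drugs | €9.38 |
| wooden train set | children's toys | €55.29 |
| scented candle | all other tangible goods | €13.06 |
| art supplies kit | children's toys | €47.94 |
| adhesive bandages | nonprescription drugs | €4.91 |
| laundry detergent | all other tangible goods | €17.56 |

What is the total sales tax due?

Bar stool €55.43: home furniture, buyer-exempt → 0% → €0.00
Area rug (5x8) €93.61: home furniture, buyer-exempt → 0% → €0.00
Wall mirror €98.11: home furniture, buyer-exempt → 0% → €0.00
LED flashlight €16.97: all other tangible goods → 6.75% → €1.145475
Coat rack €73.90: home furniture, buyer-exempt → 0% → €0.00
Vitamin D (90 ct) €9.38: nonprescription drugs → 9% → €0.8442
Wooden train set €55.29: children's toys, buyer-exempt → 0% → €0.00
Scented candle €13.06: all other tangible goods → 6.75% → €0.88155
Art supplies kit €47.94: children's toys, buyer-exempt → 0% → €0.00
Adhesive bandages €4.91: nonprescription drugs → 9% → €0.4419
Laundry detergent €17.56: all other tangible goods → 6.75% → €1.1853
Unrounded tax sum = €4.498425 → €4.50

€4.50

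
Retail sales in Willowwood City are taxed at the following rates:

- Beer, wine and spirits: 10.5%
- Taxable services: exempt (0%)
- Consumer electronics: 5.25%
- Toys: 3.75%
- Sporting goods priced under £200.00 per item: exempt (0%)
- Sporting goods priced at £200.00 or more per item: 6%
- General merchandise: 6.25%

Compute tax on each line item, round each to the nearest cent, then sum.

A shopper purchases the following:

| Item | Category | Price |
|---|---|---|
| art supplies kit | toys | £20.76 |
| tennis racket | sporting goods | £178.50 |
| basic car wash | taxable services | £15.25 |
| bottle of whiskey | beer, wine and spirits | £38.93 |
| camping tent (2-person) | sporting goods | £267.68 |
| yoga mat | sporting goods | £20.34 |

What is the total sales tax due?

£20.93

Art supplies kit £20.76: toys → 3.75% → £0.78
Tennis racket £178.50: sporting goods, under £200.00 → 0% → £0.00
Basic car wash £15.25: taxable services → 0% → £0.00
Bottle of whiskey £38.93: beer, wine and spirits → 10.5% → £4.09
Camping tent (2-person) £267.68: sporting goods, £200.00 or more → 6% → £16.06
Yoga mat £20.34: sporting goods, under £200.00 → 0% → £0.00
Total tax = £0.78 + £4.09 + £16.06 = £20.93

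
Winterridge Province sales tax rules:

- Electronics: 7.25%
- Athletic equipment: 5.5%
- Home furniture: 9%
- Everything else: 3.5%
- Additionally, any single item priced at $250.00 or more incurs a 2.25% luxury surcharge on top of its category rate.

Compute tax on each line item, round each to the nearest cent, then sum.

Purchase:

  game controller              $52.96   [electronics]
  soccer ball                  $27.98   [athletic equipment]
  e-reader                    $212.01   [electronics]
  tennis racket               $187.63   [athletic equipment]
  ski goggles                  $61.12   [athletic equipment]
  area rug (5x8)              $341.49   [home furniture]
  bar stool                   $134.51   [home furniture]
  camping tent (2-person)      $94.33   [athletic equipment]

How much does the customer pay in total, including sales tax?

Game controller $52.96: electronics → 7.25% → $3.84
Soccer ball $27.98: athletic equipment → 5.5% → $1.54
E-reader $212.01: electronics → 7.25% → $15.37
Tennis racket $187.63: athletic equipment → 5.5% → $10.32
Ski goggles $61.12: athletic equipment → 5.5% → $3.36
Area rug (5x8) $341.49: home furniture → 9% + 2.25% surcharge = 11.25% → $38.42
Bar stool $134.51: home furniture → 9% → $12.11
Camping tent (2-person) $94.33: athletic equipment → 5.5% → $5.19
Subtotal = $1112.03; tax = $90.15; total due = $1202.18

$1202.18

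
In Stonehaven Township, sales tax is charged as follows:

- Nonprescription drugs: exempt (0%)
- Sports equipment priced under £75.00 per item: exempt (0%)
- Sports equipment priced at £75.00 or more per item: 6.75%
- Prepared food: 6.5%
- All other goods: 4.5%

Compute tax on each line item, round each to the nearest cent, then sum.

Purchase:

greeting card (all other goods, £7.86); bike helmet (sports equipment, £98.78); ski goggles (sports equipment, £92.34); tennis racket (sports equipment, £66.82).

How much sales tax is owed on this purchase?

£13.25

Greeting card £7.86: all other goods → 4.5% → £0.35
Bike helmet £98.78: sports equipment, £75.00 or more → 6.75% → £6.67
Ski goggles £92.34: sports equipment, £75.00 or more → 6.75% → £6.23
Tennis racket £66.82: sports equipment, under £75.00 → 0% → £0.00
Total tax = £0.35 + £6.67 + £6.23 = £13.25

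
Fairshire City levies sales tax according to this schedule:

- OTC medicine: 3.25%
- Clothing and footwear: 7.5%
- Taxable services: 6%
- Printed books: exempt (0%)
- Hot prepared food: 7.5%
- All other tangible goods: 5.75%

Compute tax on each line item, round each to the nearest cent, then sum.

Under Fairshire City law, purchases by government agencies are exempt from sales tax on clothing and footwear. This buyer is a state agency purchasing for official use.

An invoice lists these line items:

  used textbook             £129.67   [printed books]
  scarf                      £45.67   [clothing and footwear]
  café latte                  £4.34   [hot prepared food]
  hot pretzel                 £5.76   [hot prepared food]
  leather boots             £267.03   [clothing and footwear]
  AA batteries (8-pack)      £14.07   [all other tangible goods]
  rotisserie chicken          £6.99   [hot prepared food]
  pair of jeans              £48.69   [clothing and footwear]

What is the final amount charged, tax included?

Used textbook £129.67: printed books → 0% → £0.00
Scarf £45.67: clothing and footwear, buyer-exempt → 0% → £0.00
Café latte £4.34: hot prepared food → 7.5% → £0.33
Hot pretzel £5.76: hot prepared food → 7.5% → £0.43
Leather boots £267.03: clothing and footwear, buyer-exempt → 0% → £0.00
AA batteries (8-pack) £14.07: all other tangible goods → 5.75% → £0.81
Rotisserie chicken £6.99: hot prepared food → 7.5% → £0.52
Pair of jeans £48.69: clothing and footwear, buyer-exempt → 0% → £0.00
Subtotal = £522.22; tax = £2.09; total due = £524.31

£524.31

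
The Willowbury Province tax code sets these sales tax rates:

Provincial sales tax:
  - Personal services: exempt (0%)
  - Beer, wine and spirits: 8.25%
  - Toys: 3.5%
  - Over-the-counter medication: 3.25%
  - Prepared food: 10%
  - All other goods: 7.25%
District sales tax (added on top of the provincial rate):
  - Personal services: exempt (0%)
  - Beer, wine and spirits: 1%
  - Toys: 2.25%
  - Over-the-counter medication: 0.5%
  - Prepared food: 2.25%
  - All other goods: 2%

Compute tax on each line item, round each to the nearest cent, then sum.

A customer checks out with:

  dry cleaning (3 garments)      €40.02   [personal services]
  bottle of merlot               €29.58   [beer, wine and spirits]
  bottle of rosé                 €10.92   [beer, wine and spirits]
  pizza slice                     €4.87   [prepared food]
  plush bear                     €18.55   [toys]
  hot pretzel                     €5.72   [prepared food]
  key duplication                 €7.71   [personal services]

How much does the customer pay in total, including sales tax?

Dry cleaning (3 garments) €40.02: personal services → 0% + 0% district = 0% → €0.00
Bottle of merlot €29.58: beer, wine and spirits → 8.25% + 1% district = 9.25% → €2.74
Bottle of rosé €10.92: beer, wine and spirits → 8.25% + 1% district = 9.25% → €1.01
Pizza slice €4.87: prepared food → 10% + 2.25% district = 12.25% → €0.60
Plush bear €18.55: toys → 3.5% + 2.25% district = 5.75% → €1.07
Hot pretzel €5.72: prepared food → 10% + 2.25% district = 12.25% → €0.70
Key duplication €7.71: personal services → 0% + 0% district = 0% → €0.00
Subtotal = €117.37; tax = €6.12; total due = €123.49

€123.49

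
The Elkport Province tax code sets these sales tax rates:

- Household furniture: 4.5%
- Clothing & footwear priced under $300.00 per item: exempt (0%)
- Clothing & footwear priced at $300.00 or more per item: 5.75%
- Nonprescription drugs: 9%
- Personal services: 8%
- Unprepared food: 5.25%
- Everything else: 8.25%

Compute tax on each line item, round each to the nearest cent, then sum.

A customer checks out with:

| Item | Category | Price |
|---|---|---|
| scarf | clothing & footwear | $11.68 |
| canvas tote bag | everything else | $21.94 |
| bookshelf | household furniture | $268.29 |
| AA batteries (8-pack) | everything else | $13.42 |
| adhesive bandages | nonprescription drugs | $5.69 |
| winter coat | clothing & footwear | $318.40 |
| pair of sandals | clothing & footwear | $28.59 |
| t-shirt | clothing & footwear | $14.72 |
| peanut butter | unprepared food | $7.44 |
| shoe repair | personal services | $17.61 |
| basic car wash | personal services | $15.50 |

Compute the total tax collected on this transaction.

Scarf $11.68: clothing & footwear, under $300.00 → 0% → $0.00
Canvas tote bag $21.94: everything else → 8.25% → $1.81
Bookshelf $268.29: household furniture → 4.5% → $12.07
AA batteries (8-pack) $13.42: everything else → 8.25% → $1.11
Adhesive bandages $5.69: nonprescription drugs → 9% → $0.51
Winter coat $318.40: clothing & footwear, $300.00 or more → 5.75% → $18.31
Pair of sandals $28.59: clothing & footwear, under $300.00 → 0% → $0.00
T-shirt $14.72: clothing & footwear, under $300.00 → 0% → $0.00
Peanut butter $7.44: unprepared food → 5.25% → $0.39
Shoe repair $17.61: personal services → 8% → $1.41
Basic car wash $15.50: personal services → 8% → $1.24
Total tax = $1.81 + $12.07 + $1.11 + $0.51 + $18.31 + $0.39 + $1.41 + $1.24 = $36.85

$36.85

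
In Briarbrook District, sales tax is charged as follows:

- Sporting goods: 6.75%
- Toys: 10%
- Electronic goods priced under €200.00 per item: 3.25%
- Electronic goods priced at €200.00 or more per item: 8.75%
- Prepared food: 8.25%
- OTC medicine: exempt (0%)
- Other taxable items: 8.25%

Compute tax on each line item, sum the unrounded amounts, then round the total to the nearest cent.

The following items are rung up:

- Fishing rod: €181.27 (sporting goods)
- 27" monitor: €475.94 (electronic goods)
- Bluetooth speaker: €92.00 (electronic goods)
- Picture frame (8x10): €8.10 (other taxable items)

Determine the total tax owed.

Fishing rod €181.27: sporting goods → 6.75% → €12.235725
27" monitor €475.94: electronic goods, €200.00 or more → 8.75% → €41.64475
Bluetooth speaker €92.00: electronic goods, under €200.00 → 3.25% → €2.99
Picture frame (8x10) €8.10: other taxable items → 8.25% → €0.66825
Unrounded tax sum = €57.538725 → €57.54

€57.54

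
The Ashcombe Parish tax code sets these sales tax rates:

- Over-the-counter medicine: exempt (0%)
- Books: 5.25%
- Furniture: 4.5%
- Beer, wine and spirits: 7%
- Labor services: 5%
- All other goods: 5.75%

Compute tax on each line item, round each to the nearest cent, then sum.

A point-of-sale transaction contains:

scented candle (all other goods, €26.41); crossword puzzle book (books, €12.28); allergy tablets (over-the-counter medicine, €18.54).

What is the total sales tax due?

€2.16

Scented candle €26.41: all other goods → 5.75% → €1.52
Crossword puzzle book €12.28: books → 5.25% → €0.64
Allergy tablets €18.54: over-the-counter medicine → 0% → €0.00
Total tax = €1.52 + €0.64 = €2.16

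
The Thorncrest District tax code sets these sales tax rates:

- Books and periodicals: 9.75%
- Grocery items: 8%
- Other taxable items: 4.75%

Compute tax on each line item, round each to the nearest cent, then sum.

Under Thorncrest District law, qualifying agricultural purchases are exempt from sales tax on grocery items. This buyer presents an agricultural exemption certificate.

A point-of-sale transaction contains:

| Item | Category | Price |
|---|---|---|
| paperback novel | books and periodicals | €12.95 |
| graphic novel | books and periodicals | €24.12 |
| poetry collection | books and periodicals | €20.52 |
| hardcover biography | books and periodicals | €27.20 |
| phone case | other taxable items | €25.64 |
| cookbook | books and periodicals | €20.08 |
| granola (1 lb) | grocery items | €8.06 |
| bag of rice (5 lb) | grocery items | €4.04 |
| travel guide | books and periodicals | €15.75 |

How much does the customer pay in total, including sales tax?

Paperback novel €12.95: books and periodicals → 9.75% → €1.26
Graphic novel €24.12: books and periodicals → 9.75% → €2.35
Poetry collection €20.52: books and periodicals → 9.75% → €2.00
Hardcover biography €27.20: books and periodicals → 9.75% → €2.65
Phone case €25.64: other taxable items → 4.75% → €1.22
Cookbook €20.08: books and periodicals → 9.75% → €1.96
Granola (1 lb) €8.06: grocery items, buyer-exempt → 0% → €0.00
Bag of rice (5 lb) €4.04: grocery items, buyer-exempt → 0% → €0.00
Travel guide €15.75: books and periodicals → 9.75% → €1.54
Subtotal = €158.36; tax = €12.98; total due = €171.34

€171.34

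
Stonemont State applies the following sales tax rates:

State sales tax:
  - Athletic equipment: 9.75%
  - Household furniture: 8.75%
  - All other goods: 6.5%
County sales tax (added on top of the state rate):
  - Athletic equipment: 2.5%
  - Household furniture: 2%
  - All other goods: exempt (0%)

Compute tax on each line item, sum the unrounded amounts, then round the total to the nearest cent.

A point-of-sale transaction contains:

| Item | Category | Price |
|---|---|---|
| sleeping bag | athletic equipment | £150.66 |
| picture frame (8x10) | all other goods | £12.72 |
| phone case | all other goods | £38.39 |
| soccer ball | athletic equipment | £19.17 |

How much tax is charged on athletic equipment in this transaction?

Sleeping bag £150.66: athletic equipment → 9.75% + 2.5% county = 12.25% → £18.45585
Soccer ball £19.17: athletic equipment → 9.75% + 2.5% county = 12.25% → £2.348325
Tax on athletic equipment: unrounded sum = £20.804175 → £20.80

£20.80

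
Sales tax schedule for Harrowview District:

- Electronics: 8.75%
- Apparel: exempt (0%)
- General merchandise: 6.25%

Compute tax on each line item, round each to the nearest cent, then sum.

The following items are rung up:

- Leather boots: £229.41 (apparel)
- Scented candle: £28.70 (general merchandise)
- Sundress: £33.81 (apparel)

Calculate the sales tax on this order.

£1.79

Leather boots £229.41: apparel → 0% → £0.00
Scented candle £28.70: general merchandise → 6.25% → £1.79
Sundress £33.81: apparel → 0% → £0.00
Total tax = £1.79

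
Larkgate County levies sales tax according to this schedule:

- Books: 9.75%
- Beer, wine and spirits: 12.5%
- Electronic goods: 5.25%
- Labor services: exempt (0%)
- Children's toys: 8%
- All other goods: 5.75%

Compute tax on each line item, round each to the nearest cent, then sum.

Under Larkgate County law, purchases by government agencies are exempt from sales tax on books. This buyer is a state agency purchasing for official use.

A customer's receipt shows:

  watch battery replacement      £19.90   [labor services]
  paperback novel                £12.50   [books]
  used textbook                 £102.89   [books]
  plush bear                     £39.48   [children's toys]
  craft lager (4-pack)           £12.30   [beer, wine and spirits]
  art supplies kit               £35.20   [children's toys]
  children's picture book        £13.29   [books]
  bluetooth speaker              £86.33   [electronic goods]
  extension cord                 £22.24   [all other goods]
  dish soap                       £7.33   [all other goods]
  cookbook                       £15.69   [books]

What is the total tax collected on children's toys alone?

Plush bear £39.48: children's toys → 8% → £3.16
Art supplies kit £35.20: children's toys → 8% → £2.82
Tax on children's toys = £3.16 + £2.82 = £5.98

£5.98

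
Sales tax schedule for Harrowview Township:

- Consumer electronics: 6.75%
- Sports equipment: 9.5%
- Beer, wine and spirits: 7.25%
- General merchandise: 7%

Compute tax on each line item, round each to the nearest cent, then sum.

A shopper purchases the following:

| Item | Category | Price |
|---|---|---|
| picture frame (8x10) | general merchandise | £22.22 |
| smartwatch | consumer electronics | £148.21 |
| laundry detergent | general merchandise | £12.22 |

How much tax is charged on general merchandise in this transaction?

Picture frame (8x10) £22.22: general merchandise → 7% → £1.56
Laundry detergent £12.22: general merchandise → 7% → £0.86
Tax on general merchandise = £1.56 + £0.86 = £2.42

£2.42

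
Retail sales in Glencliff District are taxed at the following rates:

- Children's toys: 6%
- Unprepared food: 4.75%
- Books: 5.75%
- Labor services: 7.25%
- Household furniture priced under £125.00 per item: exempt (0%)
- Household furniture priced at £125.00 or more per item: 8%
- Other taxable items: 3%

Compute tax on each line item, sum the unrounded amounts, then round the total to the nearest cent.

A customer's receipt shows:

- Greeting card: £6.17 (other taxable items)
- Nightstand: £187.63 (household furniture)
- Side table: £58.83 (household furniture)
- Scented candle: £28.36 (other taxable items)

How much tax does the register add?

£16.05

Greeting card £6.17: other taxable items → 3% → £0.1851
Nightstand £187.63: household furniture, £125.00 or more → 8% → £15.0104
Side table £58.83: household furniture, under £125.00 → 0% → £0.00
Scented candle £28.36: other taxable items → 3% → £0.8508
Unrounded tax sum = £16.0463 → £16.05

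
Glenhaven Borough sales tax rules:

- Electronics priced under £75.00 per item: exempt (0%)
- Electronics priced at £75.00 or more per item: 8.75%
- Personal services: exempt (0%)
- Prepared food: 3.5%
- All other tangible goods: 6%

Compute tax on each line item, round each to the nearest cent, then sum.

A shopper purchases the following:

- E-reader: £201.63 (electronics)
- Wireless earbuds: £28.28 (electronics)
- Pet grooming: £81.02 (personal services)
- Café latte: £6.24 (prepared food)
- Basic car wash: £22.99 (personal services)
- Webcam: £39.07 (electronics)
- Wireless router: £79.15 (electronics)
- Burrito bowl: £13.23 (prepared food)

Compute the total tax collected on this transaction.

£25.25

E-reader £201.63: electronics, £75.00 or more → 8.75% → £17.64
Wireless earbuds £28.28: electronics, under £75.00 → 0% → £0.00
Pet grooming £81.02: personal services → 0% → £0.00
Café latte £6.24: prepared food → 3.5% → £0.22
Basic car wash £22.99: personal services → 0% → £0.00
Webcam £39.07: electronics, under £75.00 → 0% → £0.00
Wireless router £79.15: electronics, £75.00 or more → 8.75% → £6.93
Burrito bowl £13.23: prepared food → 3.5% → £0.46
Total tax = £17.64 + £0.22 + £6.93 + £0.46 = £25.25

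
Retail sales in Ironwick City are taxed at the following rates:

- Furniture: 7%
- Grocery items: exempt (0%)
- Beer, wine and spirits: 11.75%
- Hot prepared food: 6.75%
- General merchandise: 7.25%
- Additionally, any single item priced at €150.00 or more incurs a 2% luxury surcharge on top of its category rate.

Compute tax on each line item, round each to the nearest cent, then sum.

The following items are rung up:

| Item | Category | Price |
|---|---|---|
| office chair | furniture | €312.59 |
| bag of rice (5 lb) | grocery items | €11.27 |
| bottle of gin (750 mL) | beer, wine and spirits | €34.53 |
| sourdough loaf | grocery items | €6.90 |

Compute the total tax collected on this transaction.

€32.19

Office chair €312.59: furniture → 7% + 2% surcharge = 9% → €28.13
Bag of rice (5 lb) €11.27: grocery items → 0% → €0.00
Bottle of gin (750 mL) €34.53: beer, wine and spirits → 11.75% → €4.06
Sourdough loaf €6.90: grocery items → 0% → €0.00
Total tax = €28.13 + €4.06 = €32.19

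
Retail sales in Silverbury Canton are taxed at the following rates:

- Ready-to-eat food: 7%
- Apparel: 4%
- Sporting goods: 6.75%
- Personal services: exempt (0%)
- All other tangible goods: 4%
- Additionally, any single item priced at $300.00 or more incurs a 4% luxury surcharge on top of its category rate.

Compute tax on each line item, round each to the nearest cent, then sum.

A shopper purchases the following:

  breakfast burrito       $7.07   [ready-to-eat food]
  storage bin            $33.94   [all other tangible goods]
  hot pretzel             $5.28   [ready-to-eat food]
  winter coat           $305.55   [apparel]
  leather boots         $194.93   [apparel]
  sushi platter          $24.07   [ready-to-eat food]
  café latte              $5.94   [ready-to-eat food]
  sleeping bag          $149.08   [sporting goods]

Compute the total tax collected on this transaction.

$46.62

Breakfast burrito $7.07: ready-to-eat food → 7% → $0.49
Storage bin $33.94: all other tangible goods → 4% → $1.36
Hot pretzel $5.28: ready-to-eat food → 7% → $0.37
Winter coat $305.55: apparel → 4% + 4% surcharge = 8% → $24.44
Leather boots $194.93: apparel → 4% → $7.80
Sushi platter $24.07: ready-to-eat food → 7% → $1.68
Café latte $5.94: ready-to-eat food → 7% → $0.42
Sleeping bag $149.08: sporting goods → 6.75% → $10.06
Total tax = $0.49 + $1.36 + $0.37 + $24.44 + $7.80 + $1.68 + $0.42 + $10.06 = $46.62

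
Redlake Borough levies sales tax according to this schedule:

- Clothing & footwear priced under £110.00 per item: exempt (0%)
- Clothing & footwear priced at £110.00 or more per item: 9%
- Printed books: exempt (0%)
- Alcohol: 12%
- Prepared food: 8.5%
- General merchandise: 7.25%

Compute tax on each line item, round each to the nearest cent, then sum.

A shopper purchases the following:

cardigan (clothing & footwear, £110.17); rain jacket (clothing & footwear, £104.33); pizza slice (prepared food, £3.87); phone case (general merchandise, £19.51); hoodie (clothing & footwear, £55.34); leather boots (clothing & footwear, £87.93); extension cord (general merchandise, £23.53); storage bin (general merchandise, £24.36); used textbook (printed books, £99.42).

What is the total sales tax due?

Cardigan £110.17: clothing & footwear, £110.00 or more → 9% → £9.92
Rain jacket £104.33: clothing & footwear, under £110.00 → 0% → £0.00
Pizza slice £3.87: prepared food → 8.5% → £0.33
Phone case £19.51: general merchandise → 7.25% → £1.41
Hoodie £55.34: clothing & footwear, under £110.00 → 0% → £0.00
Leather boots £87.93: clothing & footwear, under £110.00 → 0% → £0.00
Extension cord £23.53: general merchandise → 7.25% → £1.71
Storage bin £24.36: general merchandise → 7.25% → £1.77
Used textbook £99.42: printed books → 0% → £0.00
Total tax = £9.92 + £0.33 + £1.41 + £1.71 + £1.77 = £15.14

£15.14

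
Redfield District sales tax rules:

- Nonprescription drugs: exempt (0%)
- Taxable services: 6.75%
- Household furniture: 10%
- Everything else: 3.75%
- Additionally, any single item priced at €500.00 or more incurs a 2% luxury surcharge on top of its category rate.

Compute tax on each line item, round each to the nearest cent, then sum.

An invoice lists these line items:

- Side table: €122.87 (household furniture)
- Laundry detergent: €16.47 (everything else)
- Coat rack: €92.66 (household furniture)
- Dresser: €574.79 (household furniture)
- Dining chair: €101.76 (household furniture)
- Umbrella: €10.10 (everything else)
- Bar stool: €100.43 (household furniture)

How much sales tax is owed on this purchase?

Side table €122.87: household furniture → 10% → €12.29
Laundry detergent €16.47: everything else → 3.75% → €0.62
Coat rack €92.66: household furniture → 10% → €9.27
Dresser €574.79: household furniture → 10% + 2% surcharge = 12% → €68.97
Dining chair €101.76: household furniture → 10% → €10.18
Umbrella €10.10: everything else → 3.75% → €0.38
Bar stool €100.43: household furniture → 10% → €10.04
Total tax = €12.29 + €0.62 + €9.27 + €68.97 + €10.18 + €0.38 + €10.04 = €111.75

€111.75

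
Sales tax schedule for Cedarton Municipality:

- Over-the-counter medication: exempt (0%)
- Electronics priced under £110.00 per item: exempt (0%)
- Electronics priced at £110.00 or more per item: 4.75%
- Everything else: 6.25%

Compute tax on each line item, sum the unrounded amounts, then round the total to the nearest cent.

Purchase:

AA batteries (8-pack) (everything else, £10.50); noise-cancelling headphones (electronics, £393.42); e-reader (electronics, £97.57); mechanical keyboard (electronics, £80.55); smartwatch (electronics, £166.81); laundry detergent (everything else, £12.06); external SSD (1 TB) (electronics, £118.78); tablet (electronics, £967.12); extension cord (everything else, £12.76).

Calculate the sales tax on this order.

£80.40

AA batteries (8-pack) £10.50: everything else → 6.25% → £0.65625
Noise-cancelling headphones £393.42: electronics, £110.00 or more → 4.75% → £18.68745
E-reader £97.57: electronics, under £110.00 → 0% → £0.00
Mechanical keyboard £80.55: electronics, under £110.00 → 0% → £0.00
Smartwatch £166.81: electronics, £110.00 or more → 4.75% → £7.923475
Laundry detergent £12.06: everything else → 6.25% → £0.75375
External SSD (1 TB) £118.78: electronics, £110.00 or more → 4.75% → £5.64205
Tablet £967.12: electronics, £110.00 or more → 4.75% → £45.9382
Extension cord £12.76: everything else → 6.25% → £0.7975
Unrounded tax sum = £80.398675 → £80.40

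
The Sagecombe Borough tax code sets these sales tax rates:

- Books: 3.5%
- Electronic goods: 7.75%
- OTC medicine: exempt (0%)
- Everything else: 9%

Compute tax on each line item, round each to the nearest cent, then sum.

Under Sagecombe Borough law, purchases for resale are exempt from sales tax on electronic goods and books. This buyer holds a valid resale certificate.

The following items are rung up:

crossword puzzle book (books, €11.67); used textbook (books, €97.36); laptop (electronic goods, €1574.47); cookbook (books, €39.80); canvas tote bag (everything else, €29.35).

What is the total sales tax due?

Crossword puzzle book €11.67: books, buyer-exempt → 0% → €0.00
Used textbook €97.36: books, buyer-exempt → 0% → €0.00
Laptop €1574.47: electronic goods, buyer-exempt → 0% → €0.00
Cookbook €39.80: books, buyer-exempt → 0% → €0.00
Canvas tote bag €29.35: everything else → 9% → €2.64
Total tax = €2.64

€2.64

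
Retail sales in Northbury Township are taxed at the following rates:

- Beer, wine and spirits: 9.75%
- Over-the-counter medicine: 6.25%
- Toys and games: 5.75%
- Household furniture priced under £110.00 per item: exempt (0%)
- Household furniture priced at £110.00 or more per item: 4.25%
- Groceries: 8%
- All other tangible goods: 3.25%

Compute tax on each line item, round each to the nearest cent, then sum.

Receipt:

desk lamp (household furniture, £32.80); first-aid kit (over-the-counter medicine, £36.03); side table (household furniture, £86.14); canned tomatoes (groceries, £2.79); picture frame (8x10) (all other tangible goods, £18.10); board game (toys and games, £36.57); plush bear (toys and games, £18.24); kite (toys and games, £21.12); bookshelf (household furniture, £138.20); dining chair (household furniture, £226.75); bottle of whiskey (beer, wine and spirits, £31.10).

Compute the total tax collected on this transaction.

Desk lamp £32.80: household furniture, under £110.00 → 0% → £0.00
First-aid kit £36.03: over-the-counter medicine → 6.25% → £2.25
Side table £86.14: household furniture, under £110.00 → 0% → £0.00
Canned tomatoes £2.79: groceries → 8% → £0.22
Picture frame (8x10) £18.10: all other tangible goods → 3.25% → £0.59
Board game £36.57: toys and games → 5.75% → £2.10
Plush bear £18.24: toys and games → 5.75% → £1.05
Kite £21.12: toys and games → 5.75% → £1.21
Bookshelf £138.20: household furniture, £110.00 or more → 4.25% → £5.87
Dining chair £226.75: household furniture, £110.00 or more → 4.25% → £9.64
Bottle of whiskey £31.10: beer, wine and spirits → 9.75% → £3.03
Total tax = £2.25 + £0.22 + £0.59 + £2.10 + £1.05 + £1.21 + £5.87 + £9.64 + £3.03 = £25.96

£25.96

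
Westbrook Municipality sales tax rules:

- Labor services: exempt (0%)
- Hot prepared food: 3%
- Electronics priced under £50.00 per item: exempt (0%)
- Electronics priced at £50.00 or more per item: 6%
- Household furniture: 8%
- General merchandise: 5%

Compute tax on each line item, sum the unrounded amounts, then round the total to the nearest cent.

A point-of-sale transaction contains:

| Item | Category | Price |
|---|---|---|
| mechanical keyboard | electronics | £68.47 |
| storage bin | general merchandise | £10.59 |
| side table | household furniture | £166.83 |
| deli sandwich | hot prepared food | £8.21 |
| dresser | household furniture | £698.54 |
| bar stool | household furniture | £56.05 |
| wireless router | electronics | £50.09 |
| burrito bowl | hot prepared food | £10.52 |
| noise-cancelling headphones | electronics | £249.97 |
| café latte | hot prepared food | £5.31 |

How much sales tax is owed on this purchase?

£97.08

Mechanical keyboard £68.47: electronics, £50.00 or more → 6% → £4.1082
Storage bin £10.59: general merchandise → 5% → £0.5295
Side table £166.83: household furniture → 8% → £13.3464
Deli sandwich £8.21: hot prepared food → 3% → £0.2463
Dresser £698.54: household furniture → 8% → £55.8832
Bar stool £56.05: household furniture → 8% → £4.484
Wireless router £50.09: electronics, £50.00 or more → 6% → £3.0054
Burrito bowl £10.52: hot prepared food → 3% → £0.3156
Noise-cancelling headphones £249.97: electronics, £50.00 or more → 6% → £14.9982
Café latte £5.31: hot prepared food → 3% → £0.1593
Unrounded tax sum = £97.0761 → £97.08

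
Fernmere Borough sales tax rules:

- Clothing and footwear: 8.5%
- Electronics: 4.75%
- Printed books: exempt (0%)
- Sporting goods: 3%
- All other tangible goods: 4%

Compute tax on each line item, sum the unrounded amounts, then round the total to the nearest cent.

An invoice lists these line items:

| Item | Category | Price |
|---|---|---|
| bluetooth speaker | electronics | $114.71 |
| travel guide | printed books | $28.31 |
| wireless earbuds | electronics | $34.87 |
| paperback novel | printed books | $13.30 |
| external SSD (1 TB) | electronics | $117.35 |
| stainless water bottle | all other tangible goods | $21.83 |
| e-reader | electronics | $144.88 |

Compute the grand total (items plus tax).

$495.68

Bluetooth speaker $114.71: electronics → 4.75% → $5.448725
Travel guide $28.31: printed books → 0% → $0.00
Wireless earbuds $34.87: electronics → 4.75% → $1.656325
Paperback novel $13.30: printed books → 0% → $0.00
External SSD (1 TB) $117.35: electronics → 4.75% → $5.574125
Stainless water bottle $21.83: all other tangible goods → 4% → $0.8732
E-reader $144.88: electronics → 4.75% → $6.8818
Subtotal = $475.25; unrounded tax = $20.434175 → $20.43; total due = $495.68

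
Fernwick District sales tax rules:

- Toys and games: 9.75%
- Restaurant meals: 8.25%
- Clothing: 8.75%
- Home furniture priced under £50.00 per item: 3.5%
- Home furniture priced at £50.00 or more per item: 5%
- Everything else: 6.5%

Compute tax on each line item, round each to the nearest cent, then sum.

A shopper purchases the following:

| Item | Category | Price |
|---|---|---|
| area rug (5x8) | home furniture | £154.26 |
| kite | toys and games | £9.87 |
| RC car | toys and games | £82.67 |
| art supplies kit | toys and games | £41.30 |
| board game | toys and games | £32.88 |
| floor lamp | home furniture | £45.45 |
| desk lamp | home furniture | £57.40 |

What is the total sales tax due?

Area rug (5x8) £154.26: home furniture, £50.00 or more → 5% → £7.71
Kite £9.87: toys and games → 9.75% → £0.96
RC car £82.67: toys and games → 9.75% → £8.06
Art supplies kit £41.30: toys and games → 9.75% → £4.03
Board game £32.88: toys and games → 9.75% → £3.21
Floor lamp £45.45: home furniture, under £50.00 → 3.5% → £1.59
Desk lamp £57.40: home furniture, £50.00 or more → 5% → £2.87
Total tax = £7.71 + £0.96 + £8.06 + £4.03 + £3.21 + £1.59 + £2.87 = £28.43

£28.43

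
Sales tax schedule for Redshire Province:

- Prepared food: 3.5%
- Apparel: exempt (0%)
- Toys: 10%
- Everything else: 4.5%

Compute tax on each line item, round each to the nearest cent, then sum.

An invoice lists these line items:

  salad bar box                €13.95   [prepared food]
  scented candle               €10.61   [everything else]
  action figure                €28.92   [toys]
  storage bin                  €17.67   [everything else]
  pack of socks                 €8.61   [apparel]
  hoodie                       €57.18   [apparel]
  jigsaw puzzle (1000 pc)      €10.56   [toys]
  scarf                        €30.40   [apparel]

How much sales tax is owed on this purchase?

€5.72

Salad bar box €13.95: prepared food → 3.5% → €0.49
Scented candle €10.61: everything else → 4.5% → €0.48
Action figure €28.92: toys → 10% → €2.89
Storage bin €17.67: everything else → 4.5% → €0.80
Pack of socks €8.61: apparel → 0% → €0.00
Hoodie €57.18: apparel → 0% → €0.00
Jigsaw puzzle (1000 pc) €10.56: toys → 10% → €1.06
Scarf €30.40: apparel → 0% → €0.00
Total tax = €0.49 + €0.48 + €2.89 + €0.80 + €1.06 = €5.72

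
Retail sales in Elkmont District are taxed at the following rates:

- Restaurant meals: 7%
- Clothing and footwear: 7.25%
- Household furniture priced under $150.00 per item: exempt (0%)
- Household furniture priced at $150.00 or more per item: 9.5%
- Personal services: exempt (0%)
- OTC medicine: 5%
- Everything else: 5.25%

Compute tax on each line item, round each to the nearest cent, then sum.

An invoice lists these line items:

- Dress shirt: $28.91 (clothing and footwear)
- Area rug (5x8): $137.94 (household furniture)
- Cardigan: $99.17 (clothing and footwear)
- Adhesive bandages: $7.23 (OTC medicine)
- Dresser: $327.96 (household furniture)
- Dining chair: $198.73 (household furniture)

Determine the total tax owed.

$59.69

Dress shirt $28.91: clothing and footwear → 7.25% → $2.10
Area rug (5x8) $137.94: household furniture, under $150.00 → 0% → $0.00
Cardigan $99.17: clothing and footwear → 7.25% → $7.19
Adhesive bandages $7.23: OTC medicine → 5% → $0.36
Dresser $327.96: household furniture, $150.00 or more → 9.5% → $31.16
Dining chair $198.73: household furniture, $150.00 or more → 9.5% → $18.88
Total tax = $2.10 + $7.19 + $0.36 + $31.16 + $18.88 = $59.69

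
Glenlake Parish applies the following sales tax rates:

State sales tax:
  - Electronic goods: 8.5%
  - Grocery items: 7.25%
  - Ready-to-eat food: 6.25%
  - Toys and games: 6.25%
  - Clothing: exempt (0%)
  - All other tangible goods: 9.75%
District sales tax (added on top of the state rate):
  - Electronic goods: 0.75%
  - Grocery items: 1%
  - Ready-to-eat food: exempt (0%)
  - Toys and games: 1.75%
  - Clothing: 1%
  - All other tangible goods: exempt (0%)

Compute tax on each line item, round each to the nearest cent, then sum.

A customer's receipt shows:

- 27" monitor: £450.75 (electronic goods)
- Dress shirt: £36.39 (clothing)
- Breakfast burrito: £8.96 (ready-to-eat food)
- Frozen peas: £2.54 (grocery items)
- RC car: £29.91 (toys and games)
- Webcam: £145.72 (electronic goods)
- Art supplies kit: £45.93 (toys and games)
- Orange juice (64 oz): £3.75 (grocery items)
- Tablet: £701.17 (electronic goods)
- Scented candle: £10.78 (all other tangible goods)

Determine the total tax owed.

27" monitor £450.75: electronic goods → 8.5% + 0.75% district = 9.25% → £41.69
Dress shirt £36.39: clothing → 0% + 1% district = 1% → £0.36
Breakfast burrito £8.96: ready-to-eat food → 6.25% + 0% district = 6.25% → £0.56
Frozen peas £2.54: grocery items → 7.25% + 1% district = 8.25% → £0.21
RC car £29.91: toys and games → 6.25% + 1.75% district = 8% → £2.39
Webcam £145.72: electronic goods → 8.5% + 0.75% district = 9.25% → £13.48
Art supplies kit £45.93: toys and games → 6.25% + 1.75% district = 8% → £3.67
Orange juice (64 oz) £3.75: grocery items → 7.25% + 1% district = 8.25% → £0.31
Tablet £701.17: electronic goods → 8.5% + 0.75% district = 9.25% → £64.86
Scented candle £10.78: all other tangible goods → 9.75% + 0% district = 9.75% → £1.05
Total tax = £41.69 + £0.36 + £0.56 + £0.21 + £2.39 + £13.48 + £3.67 + £0.31 + £64.86 + £1.05 = £128.58

£128.58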